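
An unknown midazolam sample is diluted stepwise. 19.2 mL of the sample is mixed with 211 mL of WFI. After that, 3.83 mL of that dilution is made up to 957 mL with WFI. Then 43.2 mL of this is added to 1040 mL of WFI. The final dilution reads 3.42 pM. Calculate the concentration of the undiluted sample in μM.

Overall dilution factor = 11.99 × 249.9 × 25.07 = 7.51 × 10⁴.
Original = 3.42 pM × 7.51 × 10⁴ = 2.57 × 10⁵ pM = 0.257 μM.

0.257 μM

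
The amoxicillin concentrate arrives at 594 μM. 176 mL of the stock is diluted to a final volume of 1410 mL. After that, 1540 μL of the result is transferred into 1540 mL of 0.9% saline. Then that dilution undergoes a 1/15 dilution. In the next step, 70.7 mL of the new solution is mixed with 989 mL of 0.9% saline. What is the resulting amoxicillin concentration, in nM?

0.329 nM

Overall dilution factor = 8.011 × 1001 × 15 × 14.99 = 1.80 × 10⁶.
594 μM / 1.80 × 10⁶ = 3.29 × 10⁻⁴ μM = 0.329 nM.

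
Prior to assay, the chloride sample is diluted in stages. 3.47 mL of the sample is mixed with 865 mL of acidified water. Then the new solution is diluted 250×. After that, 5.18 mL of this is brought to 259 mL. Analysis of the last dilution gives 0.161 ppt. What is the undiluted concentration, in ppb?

504 ppb

Overall dilution factor = 250.3 × 250 × 50 = 3.13 × 10⁶.
Original = 0.161 ppt × 3.13 × 10⁶ = 5.04 × 10⁵ ppt = 504 ppb.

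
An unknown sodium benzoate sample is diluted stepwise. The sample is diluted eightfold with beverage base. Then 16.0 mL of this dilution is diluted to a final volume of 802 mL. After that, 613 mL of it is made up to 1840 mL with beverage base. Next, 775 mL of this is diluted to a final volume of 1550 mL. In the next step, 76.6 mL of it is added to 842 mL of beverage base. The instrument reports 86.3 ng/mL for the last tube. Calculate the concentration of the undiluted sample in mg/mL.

Overall dilution factor = 8 × 50.12 × 3.002 × 2 × 11.99 = 2.89 × 10⁴.
Original = 86.3 ng/mL × 2.89 × 10⁴ = 2.49 × 10⁶ ng/mL = 2.49 mg/mL.

2.49 mg/mL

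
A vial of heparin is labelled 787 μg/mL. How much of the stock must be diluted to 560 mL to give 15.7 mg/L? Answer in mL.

15.7 mg/L = 15.7 μg/mL.
V₁ = C₂V₂/C₁ = 15.7 × 560 / 787 = 11.2 mL.

11.2 mL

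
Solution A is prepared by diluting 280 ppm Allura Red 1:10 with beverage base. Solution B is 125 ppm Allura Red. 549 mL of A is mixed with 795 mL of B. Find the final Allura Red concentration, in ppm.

C_A = 280 ppm / 10 = 28.0 ppm.
C_mix = (C_A·V_A + C_B·V_B)/(V_A + V_B) = (28.0×549 + 125×795) / 1344 = 85.4 ppm.

85.4 ppm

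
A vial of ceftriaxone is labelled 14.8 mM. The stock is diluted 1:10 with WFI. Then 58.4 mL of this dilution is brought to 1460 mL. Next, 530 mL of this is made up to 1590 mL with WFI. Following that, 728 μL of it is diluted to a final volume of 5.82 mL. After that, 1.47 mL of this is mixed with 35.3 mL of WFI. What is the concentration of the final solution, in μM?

Overall dilution factor = 10 × 25 × 3 × 7.995 × 25.01 = 1.50 × 10⁵.
14.8 mM / 1.50 × 10⁵ = 9.87 × 10⁻⁵ mM = 0.0987 μM.

0.0987 μM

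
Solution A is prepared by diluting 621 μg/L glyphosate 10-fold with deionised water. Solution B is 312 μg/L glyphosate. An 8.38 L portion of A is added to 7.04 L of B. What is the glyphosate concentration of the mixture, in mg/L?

C_A = 621 μg/L / 10 = 62.1 μg/L.
C_mix = (C_A·V_A + C_B·V_B)/(V_A + V_B) = (62.1×8.38 + 312×7.04) / 15.42 = 176 μg/L = 0.176 mg/L.

0.176 mg/L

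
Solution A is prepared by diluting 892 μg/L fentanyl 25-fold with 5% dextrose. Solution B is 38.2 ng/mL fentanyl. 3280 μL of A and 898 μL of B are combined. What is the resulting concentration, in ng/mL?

36.2 ng/mL

C_A = 892 μg/L / 25 = 35.7 μg/L.
C_B = 38.2 ng/mL = 38.2 μg/L.
C_mix = (C_A·V_A + C_B·V_B)/(V_A + V_B) = (35.7×3280 + 38.2×898) / 4178 = 36.2 μg/L = 36.2 ng/mL.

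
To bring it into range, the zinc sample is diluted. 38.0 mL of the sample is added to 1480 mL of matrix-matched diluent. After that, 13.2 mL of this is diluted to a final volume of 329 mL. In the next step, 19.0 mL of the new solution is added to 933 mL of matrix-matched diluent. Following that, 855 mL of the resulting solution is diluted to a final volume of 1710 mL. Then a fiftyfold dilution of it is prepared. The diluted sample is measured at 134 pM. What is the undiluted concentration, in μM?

Overall dilution factor = 39.95 × 24.92 × 50.11 × 2 × 50 = 4.99 × 10⁶.
Original = 134 pM × 4.99 × 10⁶ = 6.68 × 10⁸ pM = 668 μM.

668 μM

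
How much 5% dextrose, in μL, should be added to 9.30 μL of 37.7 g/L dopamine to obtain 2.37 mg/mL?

139 μL

2.37 mg/mL = 2.37 g/L.
V₂ = C₁V₁/C₂ = 37.7 × 9.30 / 2.37 = 148 μL.
Diluent to add = V₂ − V₁ = 148 − 9.30 = 139 μL.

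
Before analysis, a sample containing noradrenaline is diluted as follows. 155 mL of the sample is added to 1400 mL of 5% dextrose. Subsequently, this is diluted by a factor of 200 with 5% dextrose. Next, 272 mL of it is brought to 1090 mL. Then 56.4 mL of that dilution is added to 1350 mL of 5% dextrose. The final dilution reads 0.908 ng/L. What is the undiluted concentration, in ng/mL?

182 ng/mL

Overall dilution factor = 10.03 × 200 × 4.007 × 24.94 = 2.01 × 10⁵.
Original = 0.908 ng/L × 2.01 × 10⁵ = 1.82 × 10⁵ ng/L = 182 ng/mL.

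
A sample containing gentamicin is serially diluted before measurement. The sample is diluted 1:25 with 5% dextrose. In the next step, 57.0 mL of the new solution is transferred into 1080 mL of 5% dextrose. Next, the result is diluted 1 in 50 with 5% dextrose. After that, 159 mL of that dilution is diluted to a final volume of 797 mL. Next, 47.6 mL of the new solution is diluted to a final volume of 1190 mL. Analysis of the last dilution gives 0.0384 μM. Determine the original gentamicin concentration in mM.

Overall dilution factor = 25 × 19.95 × 50 × 5.013 × 25 = 3.12 × 10⁶.
Original = 0.0384 μM × 3.12 × 10⁶ = 1.20 × 10⁵ μM = 120 mM.

120 mM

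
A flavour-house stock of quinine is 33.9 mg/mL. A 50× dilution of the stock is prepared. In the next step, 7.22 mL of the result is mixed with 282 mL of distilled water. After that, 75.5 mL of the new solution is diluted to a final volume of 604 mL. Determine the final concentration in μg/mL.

2.12 μg/mL

Overall dilution factor = 50 × 40.06 × 8 = 1.60 × 10⁴.
33.9 mg/mL / 1.60 × 10⁴ = 2.12 × 10⁻³ mg/mL = 2.12 μg/mL.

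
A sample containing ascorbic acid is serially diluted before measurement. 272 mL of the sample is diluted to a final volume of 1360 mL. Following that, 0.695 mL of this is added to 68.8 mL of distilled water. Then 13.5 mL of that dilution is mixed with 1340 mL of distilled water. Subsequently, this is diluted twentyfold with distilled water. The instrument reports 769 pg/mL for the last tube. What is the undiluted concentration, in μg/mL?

771 μg/mL

Overall dilution factor = 5 × 99.99 × 100.3 × 20 = 1.00 × 10⁶.
Original = 769 pg/mL × 1.00 × 10⁶ = 7.71 × 10⁸ pg/mL = 771 μg/mL.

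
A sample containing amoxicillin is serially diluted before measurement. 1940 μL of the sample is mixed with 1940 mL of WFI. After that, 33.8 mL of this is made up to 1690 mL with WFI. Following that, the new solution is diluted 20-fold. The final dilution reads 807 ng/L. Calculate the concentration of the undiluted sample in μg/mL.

Overall dilution factor = 1001 × 50 × 20 = 1.00 × 10⁶.
Original = 807 ng/L × 1.00 × 10⁶ = 8.08 × 10⁸ ng/L = 808 μg/mL.

808 μg/mL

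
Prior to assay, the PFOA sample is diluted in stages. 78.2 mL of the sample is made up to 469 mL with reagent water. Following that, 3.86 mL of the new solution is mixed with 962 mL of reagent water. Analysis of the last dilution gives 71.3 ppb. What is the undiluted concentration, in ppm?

Overall dilution factor = 5.997 × 250.2 = 1501.
Original = 71.3 ppb × 1501 = 1.07 × 10⁵ ppb = 107 ppm.

107 ppm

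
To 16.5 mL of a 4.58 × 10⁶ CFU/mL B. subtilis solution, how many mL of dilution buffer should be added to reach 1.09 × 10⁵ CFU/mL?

V₂ = C₁V₁/C₂ = 4.58 × 10⁶ × 16.5 / 1.09 × 10⁵ = 693 mL.
Diluent to add = V₂ − V₁ = 693 − 16.5 = 677 mL.

677 mL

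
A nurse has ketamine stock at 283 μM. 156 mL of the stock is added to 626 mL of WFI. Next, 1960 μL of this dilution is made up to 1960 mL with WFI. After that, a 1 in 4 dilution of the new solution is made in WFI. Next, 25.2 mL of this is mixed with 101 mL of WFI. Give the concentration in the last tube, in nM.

2.82 nM

Overall dilution factor = 5.013 × 1000 × 4 × 5.008 = 1.00 × 10⁵.
283 μM / 1.00 × 10⁵ = 2.82 × 10⁻³ μM = 2.82 nM.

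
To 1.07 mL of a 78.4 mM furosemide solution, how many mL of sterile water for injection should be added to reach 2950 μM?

27.4 mL

2950 μM = 2.95 mM.
V₂ = C₁V₁/C₂ = 78.4 × 1.07 / 2.95 = 28.4 mL.
Diluent to add = V₂ − V₁ = 28.4 − 1.07 = 27.4 mL.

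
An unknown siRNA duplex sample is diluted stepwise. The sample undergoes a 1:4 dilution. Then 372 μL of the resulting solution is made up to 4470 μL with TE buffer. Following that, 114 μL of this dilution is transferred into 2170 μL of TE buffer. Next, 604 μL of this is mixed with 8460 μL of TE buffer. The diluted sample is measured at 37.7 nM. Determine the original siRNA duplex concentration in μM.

545 μM

Overall dilution factor = 4 × 12.02 × 20.04 × 15.01 = 1.45 × 10⁴.
Original = 37.7 nM × 1.45 × 10⁴ = 5.45 × 10⁵ nM = 545 μM.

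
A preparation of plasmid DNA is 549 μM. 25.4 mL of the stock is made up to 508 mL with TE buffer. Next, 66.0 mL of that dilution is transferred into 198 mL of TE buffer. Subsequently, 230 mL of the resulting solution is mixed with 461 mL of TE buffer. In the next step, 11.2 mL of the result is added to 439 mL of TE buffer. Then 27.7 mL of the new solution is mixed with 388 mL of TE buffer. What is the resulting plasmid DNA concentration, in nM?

3.79 nM

Overall dilution factor = 20 × 4 × 3.004 × 40.20 × 15.01 = 1.45 × 10⁵.
549 μM / 1.45 × 10⁵ = 3.79 × 10⁻³ μM = 3.79 nM.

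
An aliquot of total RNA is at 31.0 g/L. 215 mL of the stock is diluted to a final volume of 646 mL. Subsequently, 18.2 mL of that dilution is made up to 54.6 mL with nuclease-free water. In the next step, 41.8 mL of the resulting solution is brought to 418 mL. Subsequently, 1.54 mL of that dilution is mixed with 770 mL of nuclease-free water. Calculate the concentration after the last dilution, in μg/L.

686 μg/L

Overall dilution factor = 3.005 × 3 × 10 × 501 = 4.52 × 10⁴.
31.0 g/L / 4.52 × 10⁴ = 6.86 × 10⁻⁴ g/L = 686 μg/L.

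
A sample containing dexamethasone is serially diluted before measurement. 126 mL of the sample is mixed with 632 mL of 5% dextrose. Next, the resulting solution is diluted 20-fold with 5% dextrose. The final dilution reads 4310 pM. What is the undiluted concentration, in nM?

Overall dilution factor = 6.016 × 20 = 120.
Original = 4310 pM × 120 = 5.19 × 10⁵ pM = 519 nM.

519 nM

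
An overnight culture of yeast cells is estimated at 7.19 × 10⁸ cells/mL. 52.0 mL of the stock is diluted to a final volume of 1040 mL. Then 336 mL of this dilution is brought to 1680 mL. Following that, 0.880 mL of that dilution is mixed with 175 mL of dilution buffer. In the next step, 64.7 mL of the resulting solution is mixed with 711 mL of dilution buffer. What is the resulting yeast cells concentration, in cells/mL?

Overall dilution factor = 20 × 5 × 199.9 × 11.99 = 2.40 × 10⁵.
7.19 × 10⁸ cells/mL / 2.40 × 10⁵ = 3000 cells/mL.

3000 cells/mL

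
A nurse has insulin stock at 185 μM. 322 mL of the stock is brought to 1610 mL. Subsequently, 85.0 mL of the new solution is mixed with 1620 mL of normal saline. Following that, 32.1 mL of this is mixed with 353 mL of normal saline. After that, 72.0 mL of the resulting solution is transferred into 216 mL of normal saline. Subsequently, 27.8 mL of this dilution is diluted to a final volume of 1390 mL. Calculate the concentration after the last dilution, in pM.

769 pM

Overall dilution factor = 5 × 20.06 × 12.00 × 4 × 50 = 2.41 × 10⁵.
185 μM / 2.41 × 10⁵ = 7.69 × 10⁻⁴ μM = 769 pM.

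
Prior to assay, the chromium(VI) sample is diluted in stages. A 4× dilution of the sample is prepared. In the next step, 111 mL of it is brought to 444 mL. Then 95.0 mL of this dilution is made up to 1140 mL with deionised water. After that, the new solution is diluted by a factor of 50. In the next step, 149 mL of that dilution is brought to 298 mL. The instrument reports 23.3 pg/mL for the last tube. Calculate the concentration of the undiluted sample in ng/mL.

447 ng/mL

Overall dilution factor = 4 × 4 × 12 × 50 × 2 = 1.92 × 10⁴.
Original = 23.3 pg/mL × 1.92 × 10⁴ = 4.47 × 10⁵ pg/mL = 447 ng/mL.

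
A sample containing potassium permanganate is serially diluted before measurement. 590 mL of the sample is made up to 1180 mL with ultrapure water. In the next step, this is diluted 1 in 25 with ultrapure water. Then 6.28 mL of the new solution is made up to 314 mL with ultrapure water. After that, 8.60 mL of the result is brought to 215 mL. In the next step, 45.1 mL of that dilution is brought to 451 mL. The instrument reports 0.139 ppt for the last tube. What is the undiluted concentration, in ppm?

0.0869 ppm

Overall dilution factor = 2 × 25 × 50 × 25 × 10 = 6.25 × 10⁵.
Original = 0.139 ppt × 6.25 × 10⁵ = 8.69 × 10⁴ ppt = 0.0869 ppm.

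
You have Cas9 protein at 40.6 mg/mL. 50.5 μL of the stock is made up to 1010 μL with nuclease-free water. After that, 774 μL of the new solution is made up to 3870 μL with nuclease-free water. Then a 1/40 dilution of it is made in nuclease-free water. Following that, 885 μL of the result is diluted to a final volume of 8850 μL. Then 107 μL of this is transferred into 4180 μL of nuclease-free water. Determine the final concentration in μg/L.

Overall dilution factor = 20 × 5 × 40 × 10 × 40.07 = 1.60 × 10⁶.
40.6 mg/mL / 1.60 × 10⁶ = 2.53 × 10⁻⁵ mg/mL = 25.3 μg/L.

25.3 μg/L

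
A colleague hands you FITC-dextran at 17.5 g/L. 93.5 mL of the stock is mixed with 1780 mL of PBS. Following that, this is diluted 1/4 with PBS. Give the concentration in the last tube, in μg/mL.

Overall dilution factor = 20.04 × 4 = 80.1.
17.5 g/L / 80.1 = 0.218 g/L = 218 μg/mL.

218 μg/mL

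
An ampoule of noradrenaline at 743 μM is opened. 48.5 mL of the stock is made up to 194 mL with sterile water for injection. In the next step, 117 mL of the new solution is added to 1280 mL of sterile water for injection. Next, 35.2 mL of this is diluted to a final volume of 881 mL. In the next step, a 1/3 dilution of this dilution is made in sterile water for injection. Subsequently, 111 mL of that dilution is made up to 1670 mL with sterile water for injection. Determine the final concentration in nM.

13.8 nM

Overall dilution factor = 4 × 11.94 × 25.03 × 3 × 15.05 = 5.40 × 10⁴.
743 μM / 5.40 × 10⁴ = 0.0138 μM = 13.8 nM.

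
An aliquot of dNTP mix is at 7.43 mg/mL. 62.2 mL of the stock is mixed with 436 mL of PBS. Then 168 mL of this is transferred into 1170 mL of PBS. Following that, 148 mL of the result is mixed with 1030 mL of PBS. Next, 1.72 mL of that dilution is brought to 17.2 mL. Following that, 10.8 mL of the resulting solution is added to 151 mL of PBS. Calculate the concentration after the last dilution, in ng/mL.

97.7 ng/mL

Overall dilution factor = 8.010 × 7.964 × 7.959 × 10 × 14.98 = 7.61 × 10⁴.
7.43 mg/mL / 7.61 × 10⁴ = 9.77 × 10⁻⁵ mg/mL = 97.7 ng/mL.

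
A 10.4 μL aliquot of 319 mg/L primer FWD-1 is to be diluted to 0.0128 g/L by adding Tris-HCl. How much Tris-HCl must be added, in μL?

0.0128 g/L = 12.8 mg/L.
V₂ = C₁V₁/C₂ = 319 × 10.4 / 12.8 = 259 μL.
Diluent to add = V₂ − V₁ = 259 − 10.4 = 249 μL.

249 μL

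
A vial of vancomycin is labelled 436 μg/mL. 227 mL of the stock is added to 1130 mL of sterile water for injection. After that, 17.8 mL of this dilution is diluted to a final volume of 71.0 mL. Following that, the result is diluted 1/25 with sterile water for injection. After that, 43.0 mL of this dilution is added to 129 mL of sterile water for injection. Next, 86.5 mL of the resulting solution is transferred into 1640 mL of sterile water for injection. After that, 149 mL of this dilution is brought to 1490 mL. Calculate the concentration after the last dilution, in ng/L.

Overall dilution factor = 5.978 × 3.989 × 25 × 4 × 19.96 × 10 = 4.76 × 10⁵.
436 μg/mL / 4.76 × 10⁵ = 9.16 × 10⁻⁴ μg/mL = 916 ng/L.

916 ng/L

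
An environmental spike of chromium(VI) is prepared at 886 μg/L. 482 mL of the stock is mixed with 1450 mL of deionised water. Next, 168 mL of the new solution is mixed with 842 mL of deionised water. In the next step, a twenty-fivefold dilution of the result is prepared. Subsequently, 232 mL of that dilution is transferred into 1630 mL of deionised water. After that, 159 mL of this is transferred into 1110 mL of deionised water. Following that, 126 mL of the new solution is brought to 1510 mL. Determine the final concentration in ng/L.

1.92 ng/L

Overall dilution factor = 4.008 × 6.012 × 25 × 8.026 × 7.981 × 11.98 = 4.62 × 10⁵.
886 μg/L / 4.62 × 10⁵ = 1.92 × 10⁻³ μg/L = 1.92 ng/L.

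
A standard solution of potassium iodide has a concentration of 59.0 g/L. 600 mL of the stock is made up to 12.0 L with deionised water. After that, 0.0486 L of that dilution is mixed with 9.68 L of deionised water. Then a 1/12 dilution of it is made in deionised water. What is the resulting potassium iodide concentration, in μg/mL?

1.23 μg/mL

Overall dilution factor = 20 × 200.2 × 12 = 4.80 × 10⁴.
59.0 g/L / 4.80 × 10⁴ = 1.23 × 10⁻³ g/L = 1.23 μg/mL.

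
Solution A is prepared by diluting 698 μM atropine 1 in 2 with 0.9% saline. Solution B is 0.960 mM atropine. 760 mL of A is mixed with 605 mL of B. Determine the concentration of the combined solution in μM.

C_A = 698 μM / 2 = 349 μM.
C_B = 0.960 mM = 960 μM.
C_mix = (C_A·V_A + C_B·V_B)/(V_A + V_B) = (349×760 + 960×605) / 1365 = 620 μM.

620 μM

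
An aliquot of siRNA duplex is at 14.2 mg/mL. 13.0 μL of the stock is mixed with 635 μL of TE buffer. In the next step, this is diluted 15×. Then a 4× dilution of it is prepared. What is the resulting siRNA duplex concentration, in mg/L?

Overall dilution factor = 49.85 × 15 × 4 = 2991.
14.2 mg/mL / 2991 = 4.75 × 10⁻³ mg/mL = 4.75 mg/L.

4.75 mg/L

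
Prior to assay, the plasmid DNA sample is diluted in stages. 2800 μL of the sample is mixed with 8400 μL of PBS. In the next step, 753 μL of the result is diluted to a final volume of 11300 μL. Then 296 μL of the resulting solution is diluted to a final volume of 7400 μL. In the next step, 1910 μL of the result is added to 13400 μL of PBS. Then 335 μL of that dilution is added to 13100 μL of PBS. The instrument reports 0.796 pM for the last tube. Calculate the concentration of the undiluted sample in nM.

Overall dilution factor = 4 × 15.01 × 25 × 8.016 × 40.10 = 4.82 × 10⁵.
Original = 0.796 pM × 4.82 × 10⁵ = 3.84 × 10⁵ pM = 384 nM.

384 nM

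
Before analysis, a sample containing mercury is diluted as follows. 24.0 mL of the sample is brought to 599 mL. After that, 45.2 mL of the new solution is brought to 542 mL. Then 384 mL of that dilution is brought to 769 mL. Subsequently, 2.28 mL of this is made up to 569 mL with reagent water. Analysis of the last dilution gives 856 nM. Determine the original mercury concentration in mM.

128 mM

Overall dilution factor = 24.96 × 11.99 × 2.003 × 249.6 = 1.50 × 10⁵.
Original = 856 nM × 1.50 × 10⁵ = 1.28 × 10⁸ nM = 128 mM.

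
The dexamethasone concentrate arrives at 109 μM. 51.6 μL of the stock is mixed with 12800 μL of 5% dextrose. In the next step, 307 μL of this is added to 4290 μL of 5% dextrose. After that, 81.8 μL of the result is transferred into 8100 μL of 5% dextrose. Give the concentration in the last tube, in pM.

292 pM

Overall dilution factor = 249.1 × 14.97 × 100.0 = 3.73 × 10⁵.
109 μM / 3.73 × 10⁵ = 2.92 × 10⁻⁴ μM = 292 pM.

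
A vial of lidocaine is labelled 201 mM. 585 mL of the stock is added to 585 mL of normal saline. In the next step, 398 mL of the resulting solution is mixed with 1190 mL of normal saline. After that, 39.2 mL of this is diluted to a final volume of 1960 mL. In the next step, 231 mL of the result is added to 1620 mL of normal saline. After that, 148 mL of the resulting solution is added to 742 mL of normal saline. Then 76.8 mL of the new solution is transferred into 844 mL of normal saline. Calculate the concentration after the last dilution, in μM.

0.872 μM

Overall dilution factor = 2 × 3.990 × 50 × 8.013 × 6.014 × 11.99 = 2.31 × 10⁵.
201 mM / 2.31 × 10⁵ = 8.72 × 10⁻⁴ mM = 0.872 μM.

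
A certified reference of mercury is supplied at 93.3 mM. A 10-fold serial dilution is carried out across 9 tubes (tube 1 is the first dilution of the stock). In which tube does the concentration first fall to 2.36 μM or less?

tube 5

Tube n has concentration 93.3 mM / 10ⁿ.
Need 10ⁿ ≥ 93.3 mM / 2.36 μM = 3.95 × 10⁴, so n ≥ 4.60.
First such tube: n = 5.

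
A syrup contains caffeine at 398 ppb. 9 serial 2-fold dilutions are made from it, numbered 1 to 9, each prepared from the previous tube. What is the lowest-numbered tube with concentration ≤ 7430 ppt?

tube 6

Tube n has concentration 398 ppb / 2ⁿ.
Need 2ⁿ ≥ 398 ppb / 7430 ppt = 53.6, so n ≥ 5.74.
First such tube: n = 6.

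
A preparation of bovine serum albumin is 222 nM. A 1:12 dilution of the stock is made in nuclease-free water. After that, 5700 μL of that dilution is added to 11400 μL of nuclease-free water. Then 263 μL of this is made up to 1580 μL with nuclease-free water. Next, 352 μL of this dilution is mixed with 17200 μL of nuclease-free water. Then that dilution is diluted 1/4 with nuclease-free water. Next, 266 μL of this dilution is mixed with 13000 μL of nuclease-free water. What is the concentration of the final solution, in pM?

0.103 pM

Overall dilution factor = 12 × 3 × 6.008 × 49.86 × 4 × 49.87 = 2.15 × 10⁶.
222 nM / 2.15 × 10⁶ = 1.03 × 10⁻⁴ nM = 0.103 pM.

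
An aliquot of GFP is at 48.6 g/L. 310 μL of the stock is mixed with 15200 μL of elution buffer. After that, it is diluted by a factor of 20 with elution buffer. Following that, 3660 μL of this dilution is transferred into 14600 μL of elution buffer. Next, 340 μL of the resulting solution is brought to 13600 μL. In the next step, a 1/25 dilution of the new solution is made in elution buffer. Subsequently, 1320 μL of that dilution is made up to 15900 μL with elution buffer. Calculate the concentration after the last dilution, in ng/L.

808 ng/L

Overall dilution factor = 50.03 × 20 × 4.989 × 40 × 25 × 12.05 = 6.01 × 10⁷.
48.6 g/L / 6.01 × 10⁷ = 8.08 × 10⁻⁷ g/L = 808 ng/L.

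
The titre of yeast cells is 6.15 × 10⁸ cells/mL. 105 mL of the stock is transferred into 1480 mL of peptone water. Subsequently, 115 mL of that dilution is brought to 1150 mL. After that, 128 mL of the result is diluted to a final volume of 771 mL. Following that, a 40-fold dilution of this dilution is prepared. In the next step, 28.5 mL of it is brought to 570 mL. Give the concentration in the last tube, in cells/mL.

Overall dilution factor = 15.10 × 10 × 6.023 × 40 × 20 = 7.27 × 10⁵.
6.15 × 10⁸ cells/mL / 7.27 × 10⁵ = 845 cells/mL.

845 cells/mL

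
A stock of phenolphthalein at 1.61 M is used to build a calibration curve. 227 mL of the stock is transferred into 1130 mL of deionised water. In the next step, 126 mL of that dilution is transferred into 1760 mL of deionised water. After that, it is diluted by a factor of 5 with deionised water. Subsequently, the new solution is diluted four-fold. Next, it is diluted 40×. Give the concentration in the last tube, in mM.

0.0225 mM

Overall dilution factor = 5.978 × 14.97 × 5 × 4 × 40 = 7.16 × 10⁴.
1.61 M / 7.16 × 10⁴ = 2.25 × 10⁻⁵ M = 0.0225 mM.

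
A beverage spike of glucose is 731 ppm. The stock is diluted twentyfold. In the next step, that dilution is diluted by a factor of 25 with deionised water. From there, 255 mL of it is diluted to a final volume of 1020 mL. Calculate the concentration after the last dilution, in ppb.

366 ppb

Overall dilution factor = 20 × 25 × 4 = 2000.
731 ppm / 2000 = 0.365 ppm = 366 ppb.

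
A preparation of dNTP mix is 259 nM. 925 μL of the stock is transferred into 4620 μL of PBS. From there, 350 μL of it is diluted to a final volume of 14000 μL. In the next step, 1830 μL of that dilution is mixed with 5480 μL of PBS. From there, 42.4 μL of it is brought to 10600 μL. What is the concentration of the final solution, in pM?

1.08 pM

Overall dilution factor = 5.995 × 40 × 3.995 × 250 = 2.39 × 10⁵.
259 nM / 2.39 × 10⁵ = 1.08 × 10⁻³ nM = 1.08 pM.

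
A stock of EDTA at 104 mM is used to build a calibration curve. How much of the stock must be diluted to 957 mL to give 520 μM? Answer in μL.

520 μM = 0.520 mM.
V₁ = C₂V₂/C₁ = 0.520 × 957 / 104 = 4.78 mL = 4780 μL.

4780 μL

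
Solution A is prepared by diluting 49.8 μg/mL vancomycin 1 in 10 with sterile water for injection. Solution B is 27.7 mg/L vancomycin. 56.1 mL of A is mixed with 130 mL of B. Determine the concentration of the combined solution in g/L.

C_A = 49.8 μg/mL / 10 = 4.98 μg/mL.
C_B = 27.7 mg/L = 27.7 μg/mL.
C_mix = (C_A·V_A + C_B·V_B)/(V_A + V_B) = (4.98×56.1 + 27.7×130) / 186.1 = 20.9 μg/mL = 0.0209 g/L.

0.0209 g/L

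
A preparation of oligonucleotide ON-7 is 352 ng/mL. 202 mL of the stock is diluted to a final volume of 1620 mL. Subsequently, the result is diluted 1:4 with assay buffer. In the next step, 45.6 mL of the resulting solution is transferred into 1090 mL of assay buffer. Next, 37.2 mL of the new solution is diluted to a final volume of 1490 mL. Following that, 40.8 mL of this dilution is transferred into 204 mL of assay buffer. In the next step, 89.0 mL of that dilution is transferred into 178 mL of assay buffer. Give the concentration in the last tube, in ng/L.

Overall dilution factor = 8.020 × 4 × 24.90 × 40.05 × 6 × 3 = 5.76 × 10⁵.
352 ng/mL / 5.76 × 10⁵ = 6.11 × 10⁻⁴ ng/mL = 0.611 ng/L.

0.611 ng/L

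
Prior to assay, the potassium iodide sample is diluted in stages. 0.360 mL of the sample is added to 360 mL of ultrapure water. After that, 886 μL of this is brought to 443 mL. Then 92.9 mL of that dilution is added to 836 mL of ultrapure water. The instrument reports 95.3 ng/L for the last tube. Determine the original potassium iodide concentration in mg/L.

Overall dilution factor = 1001 × 500 × 9.999 = 5.00 × 10⁶.
Original = 95.3 ng/L × 5.00 × 10⁶ = 4.77 × 10⁸ ng/L = 477 mg/L.

477 mg/L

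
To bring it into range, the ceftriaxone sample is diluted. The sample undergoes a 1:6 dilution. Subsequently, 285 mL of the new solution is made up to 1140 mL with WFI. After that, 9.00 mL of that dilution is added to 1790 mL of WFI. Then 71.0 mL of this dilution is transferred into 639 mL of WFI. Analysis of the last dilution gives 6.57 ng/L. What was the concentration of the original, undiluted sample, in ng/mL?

Overall dilution factor = 6 × 4 × 199.9 × 10 = 4.80 × 10⁴.
Original = 6.57 ng/L × 4.80 × 10⁴ = 3.15 × 10⁵ ng/L = 315 ng/mL.

315 ng/mL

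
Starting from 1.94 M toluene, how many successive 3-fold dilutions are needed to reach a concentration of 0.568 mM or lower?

Need 3ⁿ ≥ 3415, so n ≥ log(3415)/log(3) = 7.41.
Minimum whole steps: n = 8.

8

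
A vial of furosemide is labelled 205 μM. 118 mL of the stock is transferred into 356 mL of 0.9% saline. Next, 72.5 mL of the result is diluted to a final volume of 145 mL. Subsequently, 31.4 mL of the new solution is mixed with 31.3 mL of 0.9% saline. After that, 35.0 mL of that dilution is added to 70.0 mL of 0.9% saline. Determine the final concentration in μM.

4.26 μM

Overall dilution factor = 4.017 × 2 × 1.997 × 3 = 48.1.
205 μM / 48.1 = 4.26 μM.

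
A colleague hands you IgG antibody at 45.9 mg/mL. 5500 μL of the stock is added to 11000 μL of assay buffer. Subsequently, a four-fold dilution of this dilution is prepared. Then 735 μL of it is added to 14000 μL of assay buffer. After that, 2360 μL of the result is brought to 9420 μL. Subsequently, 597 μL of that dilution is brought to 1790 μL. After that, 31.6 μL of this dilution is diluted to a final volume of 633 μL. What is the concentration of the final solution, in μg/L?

Overall dilution factor = 3 × 4 × 20.05 × 3.992 × 2.998 × 20.03 = 5.77 × 10⁴.
45.9 mg/mL / 5.77 × 10⁴ = 7.96 × 10⁻⁴ mg/mL = 796 μg/L.

796 μg/L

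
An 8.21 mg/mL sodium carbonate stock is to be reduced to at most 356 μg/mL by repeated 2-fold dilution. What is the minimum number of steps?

5

Need 2ⁿ ≥ 23.1, so n ≥ log(23.1)/log(2) = 4.53.
Minimum whole steps: n = 5.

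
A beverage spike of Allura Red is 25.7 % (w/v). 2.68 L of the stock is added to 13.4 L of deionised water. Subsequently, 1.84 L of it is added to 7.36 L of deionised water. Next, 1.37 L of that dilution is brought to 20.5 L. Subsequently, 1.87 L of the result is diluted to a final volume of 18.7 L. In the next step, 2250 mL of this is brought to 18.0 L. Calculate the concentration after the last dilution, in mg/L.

7.16 mg/L

Overall dilution factor = 6 × 5 × 14.96 × 10 × 8 = 3.59 × 10⁴.
25.7 % (w/v) / 3.59 × 10⁴ = 7.16 × 10⁻⁴ % (w/v) = 7.16 mg/L.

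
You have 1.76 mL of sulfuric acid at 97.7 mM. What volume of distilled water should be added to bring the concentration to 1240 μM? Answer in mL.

1240 μM = 1.24 mM.
V₂ = C₁V₁/C₂ = 97.7 × 1.76 / 1.24 = 139 mL.
Diluent to add = V₂ − V₁ = 139 − 1.76 = 137 mL.

137 mL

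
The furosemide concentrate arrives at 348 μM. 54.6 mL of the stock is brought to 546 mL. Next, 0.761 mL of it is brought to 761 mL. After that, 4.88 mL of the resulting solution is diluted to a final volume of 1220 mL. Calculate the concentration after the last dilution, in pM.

Overall dilution factor = 10 × 1000 × 250 = 2.50 × 10⁶.
348 μM / 2.50 × 10⁶ = 1.39 × 10⁻⁴ μM = 139 pM.

139 pM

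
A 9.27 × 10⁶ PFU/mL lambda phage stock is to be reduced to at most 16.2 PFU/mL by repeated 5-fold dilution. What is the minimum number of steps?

9

Need 5ⁿ ≥ 5.72 × 10⁵, so n ≥ log(5.72 × 10⁵)/log(5) = 8.24.
Minimum whole steps: n = 9.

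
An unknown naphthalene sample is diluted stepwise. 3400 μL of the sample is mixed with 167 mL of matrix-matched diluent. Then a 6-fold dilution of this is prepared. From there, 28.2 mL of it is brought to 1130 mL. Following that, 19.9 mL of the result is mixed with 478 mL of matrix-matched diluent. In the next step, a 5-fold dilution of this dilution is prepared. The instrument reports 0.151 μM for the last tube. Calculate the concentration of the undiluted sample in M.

0.228 M

Overall dilution factor = 50.12 × 6 × 40.07 × 25.02 × 5 = 1.51 × 10⁶.
Original = 0.151 μM × 1.51 × 10⁶ = 2.28 × 10⁵ μM = 0.228 M.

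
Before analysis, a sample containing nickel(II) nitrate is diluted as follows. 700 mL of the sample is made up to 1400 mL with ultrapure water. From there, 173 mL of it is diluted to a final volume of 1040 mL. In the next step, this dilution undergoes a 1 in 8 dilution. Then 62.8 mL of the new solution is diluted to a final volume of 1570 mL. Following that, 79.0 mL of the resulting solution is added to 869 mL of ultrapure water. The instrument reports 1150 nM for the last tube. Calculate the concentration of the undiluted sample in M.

Overall dilution factor = 2 × 6.012 × 8 × 25 × 12 = 2.89 × 10⁴.
Original = 1150 nM × 2.89 × 10⁴ = 3.32 × 10⁷ nM = 0.0332 M.

0.0332 M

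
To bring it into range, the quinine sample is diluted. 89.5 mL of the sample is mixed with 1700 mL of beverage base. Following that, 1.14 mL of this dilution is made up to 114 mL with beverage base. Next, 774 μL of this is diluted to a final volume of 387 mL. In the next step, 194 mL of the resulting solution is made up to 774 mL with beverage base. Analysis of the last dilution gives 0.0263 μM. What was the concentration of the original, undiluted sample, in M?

Overall dilution factor = 19.99 × 100 × 500 × 3.990 = 3.99 × 10⁶.
Original = 0.0263 μM × 3.99 × 10⁶ = 1.05 × 10⁵ μM = 0.105 M.

0.105 M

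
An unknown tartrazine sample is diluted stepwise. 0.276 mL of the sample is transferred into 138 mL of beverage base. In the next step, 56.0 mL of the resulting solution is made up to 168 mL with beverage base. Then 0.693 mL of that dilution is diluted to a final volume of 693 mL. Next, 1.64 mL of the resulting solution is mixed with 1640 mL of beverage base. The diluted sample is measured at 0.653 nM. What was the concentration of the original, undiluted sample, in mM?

Overall dilution factor = 501 × 3 × 1000 × 1001 = 1.50 × 10⁹.
Original = 0.653 nM × 1.50 × 10⁹ = 9.82 × 10⁸ nM = 982 mM.

982 mM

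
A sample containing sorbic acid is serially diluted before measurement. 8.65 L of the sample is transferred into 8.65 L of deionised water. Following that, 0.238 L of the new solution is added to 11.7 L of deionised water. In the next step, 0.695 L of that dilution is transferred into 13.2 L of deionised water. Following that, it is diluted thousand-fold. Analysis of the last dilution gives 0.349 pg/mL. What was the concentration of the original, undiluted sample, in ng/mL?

700 ng/mL

Overall dilution factor = 2 × 50.16 × 19.99 × 1000 = 2.01 × 10⁶.
Original = 0.349 pg/mL × 2.01 × 10⁶ = 7.00 × 10⁵ pg/mL = 700 ng/mL.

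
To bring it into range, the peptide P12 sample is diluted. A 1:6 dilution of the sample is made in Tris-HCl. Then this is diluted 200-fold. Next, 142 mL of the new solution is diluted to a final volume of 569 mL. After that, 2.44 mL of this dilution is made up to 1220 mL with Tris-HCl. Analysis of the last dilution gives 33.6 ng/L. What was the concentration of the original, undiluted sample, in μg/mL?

Overall dilution factor = 6 × 200 × 4.007 × 500 = 2.40 × 10⁶.
Original = 33.6 ng/L × 2.40 × 10⁶ = 8.08 × 10⁷ ng/L = 80.8 μg/mL.

80.8 μg/mL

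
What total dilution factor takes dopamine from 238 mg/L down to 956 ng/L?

Factor = C₀/C_target = 238 mg/L / 956 ng/L = 2.49 × 10⁵.

2.49 × 10⁵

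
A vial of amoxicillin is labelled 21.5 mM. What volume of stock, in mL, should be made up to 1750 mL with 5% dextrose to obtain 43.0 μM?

43.0 μM = 0.0430 mM.
V₁ = C₂V₂/C₁ = 0.0430 × 1750 / 21.5 = 3.50 mL.

3.50 mL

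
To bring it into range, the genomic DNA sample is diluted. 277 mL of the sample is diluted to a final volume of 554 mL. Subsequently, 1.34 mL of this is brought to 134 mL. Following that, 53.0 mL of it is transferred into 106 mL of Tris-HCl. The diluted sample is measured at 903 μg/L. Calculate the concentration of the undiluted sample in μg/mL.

Overall dilution factor = 2 × 100 × 3 = 600.
Original = 903 μg/L × 600 = 5.42 × 10⁵ μg/L = 542 μg/mL.

542 μg/mL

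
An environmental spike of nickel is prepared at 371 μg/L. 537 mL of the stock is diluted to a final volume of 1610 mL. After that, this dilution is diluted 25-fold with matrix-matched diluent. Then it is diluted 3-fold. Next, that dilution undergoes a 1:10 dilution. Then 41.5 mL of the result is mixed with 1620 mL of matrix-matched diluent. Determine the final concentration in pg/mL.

4.12 pg/mL

Overall dilution factor = 2.998 × 25 × 3 × 10 × 40.04 = 9.00 × 10⁴.
371 μg/L / 9.00 × 10⁴ = 4.12 × 10⁻³ μg/L = 4.12 pg/mL.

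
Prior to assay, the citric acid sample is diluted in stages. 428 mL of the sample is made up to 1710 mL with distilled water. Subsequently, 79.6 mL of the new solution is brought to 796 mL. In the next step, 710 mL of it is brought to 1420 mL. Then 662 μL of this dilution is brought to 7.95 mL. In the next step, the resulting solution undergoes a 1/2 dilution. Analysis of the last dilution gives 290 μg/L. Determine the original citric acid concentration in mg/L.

Overall dilution factor = 3.995 × 10 × 2 × 12.01 × 2 = 1919.
Original = 290 μg/L × 1919 = 5.57 × 10⁵ μg/L = 557 mg/L.

557 mg/L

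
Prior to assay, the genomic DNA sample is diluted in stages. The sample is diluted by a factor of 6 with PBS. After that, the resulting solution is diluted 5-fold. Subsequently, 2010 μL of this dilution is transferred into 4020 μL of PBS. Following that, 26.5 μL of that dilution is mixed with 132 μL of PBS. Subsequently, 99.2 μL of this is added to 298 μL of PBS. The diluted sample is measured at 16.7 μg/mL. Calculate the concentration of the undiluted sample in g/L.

Overall dilution factor = 6 × 5 × 3 × 5.981 × 4.004 = 2155.
Original = 16.7 μg/mL × 2155 = 3.60 × 10⁴ μg/mL = 36.0 g/L.

36.0 g/L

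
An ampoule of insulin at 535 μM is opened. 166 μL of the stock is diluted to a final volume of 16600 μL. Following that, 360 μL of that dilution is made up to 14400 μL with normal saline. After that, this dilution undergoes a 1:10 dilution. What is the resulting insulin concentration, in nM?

13.4 nM

Overall dilution factor = 100 × 40 × 10 = 4.00 × 10⁴.
535 μM / 4.00 × 10⁴ = 0.0134 μM = 13.4 nM.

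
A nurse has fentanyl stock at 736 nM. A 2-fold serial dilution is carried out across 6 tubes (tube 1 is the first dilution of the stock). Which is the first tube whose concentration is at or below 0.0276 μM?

Tube n has concentration 736 nM / 2ⁿ.
Need 2ⁿ ≥ 736 nM / 0.0276 μM = 26.7, so n ≥ 4.74.
First such tube: n = 5.

tube 5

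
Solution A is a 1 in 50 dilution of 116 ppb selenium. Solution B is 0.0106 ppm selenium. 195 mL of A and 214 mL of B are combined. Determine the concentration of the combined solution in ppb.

C_A = 116 ppb / 50 = 2.32 ppb.
C_B = 0.0106 ppm = 10.6 ppb.
C_mix = (C_A·V_A + C_B·V_B)/(V_A + V_B) = (2.32×195 + 10.6×214) / 409.0 = 6.65 ppb.

6.65 ppb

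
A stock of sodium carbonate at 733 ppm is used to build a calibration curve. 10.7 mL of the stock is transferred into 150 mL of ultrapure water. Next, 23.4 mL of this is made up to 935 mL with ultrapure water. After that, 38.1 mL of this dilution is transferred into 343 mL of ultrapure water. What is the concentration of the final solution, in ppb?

Overall dilution factor = 15.02 × 39.96 × 10.00 = 6003.
733 ppm / 6003 = 0.122 ppm = 122 ppb.

122 ppb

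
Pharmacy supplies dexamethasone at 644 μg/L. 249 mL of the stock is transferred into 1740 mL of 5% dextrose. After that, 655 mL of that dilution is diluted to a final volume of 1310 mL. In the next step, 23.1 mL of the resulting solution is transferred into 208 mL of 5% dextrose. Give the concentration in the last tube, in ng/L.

Overall dilution factor = 7.988 × 2 × 10.00 = 160.
644 μg/L / 160 = 4.03 μg/L = 4030 ng/L.

4030 ng/L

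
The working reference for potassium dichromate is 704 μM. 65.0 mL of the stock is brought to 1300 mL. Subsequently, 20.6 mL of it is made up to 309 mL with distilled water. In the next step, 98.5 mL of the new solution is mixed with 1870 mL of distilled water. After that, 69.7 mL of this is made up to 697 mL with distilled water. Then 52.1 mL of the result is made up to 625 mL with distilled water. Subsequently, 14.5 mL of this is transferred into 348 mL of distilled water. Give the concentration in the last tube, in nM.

Overall dilution factor = 20 × 15 × 19.98 × 10 × 12.00 × 25 = 1.80 × 10⁷.
704 μM / 1.80 × 10⁷ = 3.92 × 10⁻⁵ μM = 0.0392 nM.

0.0392 nM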